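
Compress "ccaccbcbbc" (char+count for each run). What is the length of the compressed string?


Input: ccaccbcbbc
Runs:
  'c' x 2 => "c2"
  'a' x 1 => "a1"
  'c' x 2 => "c2"
  'b' x 1 => "b1"
  'c' x 1 => "c1"
  'b' x 2 => "b2"
  'c' x 1 => "c1"
Compressed: "c2a1c2b1c1b2c1"
Compressed length: 14

14


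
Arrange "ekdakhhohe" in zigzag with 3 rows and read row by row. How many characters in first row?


Zigzag "ekdakhhohe" into 3 rows:
Placing characters:
  'e' => row 0
  'k' => row 1
  'd' => row 2
  'a' => row 1
  'k' => row 0
  'h' => row 1
  'h' => row 2
  'o' => row 1
  'h' => row 0
  'e' => row 1
Rows:
  Row 0: "ekh"
  Row 1: "kahoe"
  Row 2: "dh"
First row length: 3

3


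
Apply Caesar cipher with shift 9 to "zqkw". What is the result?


Caesar cipher: shift "zqkw" by 9
  'z' (pos 25) + 9 = pos 8 = 'i'
  'q' (pos 16) + 9 = pos 25 = 'z'
  'k' (pos 10) + 9 = pos 19 = 't'
  'w' (pos 22) + 9 = pos 5 = 'f'
Result: iztf

iztf


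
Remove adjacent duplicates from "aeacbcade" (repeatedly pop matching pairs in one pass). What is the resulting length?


Input: aeacbcade
Stack-based adjacent duplicate removal:
  Read 'a': push. Stack: a
  Read 'e': push. Stack: ae
  Read 'a': push. Stack: aea
  Read 'c': push. Stack: aeac
  Read 'b': push. Stack: aeacb
  Read 'c': push. Stack: aeacbc
  Read 'a': push. Stack: aeacbca
  Read 'd': push. Stack: aeacbcad
  Read 'e': push. Stack: aeacbcade
Final stack: "aeacbcade" (length 9)

9


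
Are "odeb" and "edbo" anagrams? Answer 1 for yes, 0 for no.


Strings: "odeb", "edbo"
Sorted first:  bdeo
Sorted second: bdeo
Sorted forms match => anagrams

1


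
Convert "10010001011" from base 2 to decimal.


Input: "10010001011" in base 2
Positional expansion:
  Digit '1' (value 1) x 2^10 = 1024
  Digit '0' (value 0) x 2^9 = 0
  Digit '0' (value 0) x 2^8 = 0
  Digit '1' (value 1) x 2^7 = 128
  Digit '0' (value 0) x 2^6 = 0
  Digit '0' (value 0) x 2^5 = 0
  Digit '0' (value 0) x 2^4 = 0
  Digit '1' (value 1) x 2^3 = 8
  Digit '0' (value 0) x 2^2 = 0
  Digit '1' (value 1) x 2^1 = 2
  Digit '1' (value 1) x 2^0 = 1
Sum = 1163

1163


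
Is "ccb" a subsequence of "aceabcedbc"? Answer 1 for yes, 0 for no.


Check if "ccb" is a subsequence of "aceabcedbc"
Greedy scan:
  Position 0 ('a'): no match needed
  Position 1 ('c'): matches sub[0] = 'c'
  Position 2 ('e'): no match needed
  Position 3 ('a'): no match needed
  Position 4 ('b'): no match needed
  Position 5 ('c'): matches sub[1] = 'c'
  Position 6 ('e'): no match needed
  Position 7 ('d'): no match needed
  Position 8 ('b'): matches sub[2] = 'b'
  Position 9 ('c'): no match needed
All 3 characters matched => is a subsequence

1


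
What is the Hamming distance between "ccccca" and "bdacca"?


Comparing "ccccca" and "bdacca" position by position:
  Position 0: 'c' vs 'b' => differ
  Position 1: 'c' vs 'd' => differ
  Position 2: 'c' vs 'a' => differ
  Position 3: 'c' vs 'c' => same
  Position 4: 'c' vs 'c' => same
  Position 5: 'a' vs 'a' => same
Total differences (Hamming distance): 3

3


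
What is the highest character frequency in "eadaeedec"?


Input: eadaeedec
Character counts:
  'a': 2
  'c': 1
  'd': 2
  'e': 4
Maximum frequency: 4

4


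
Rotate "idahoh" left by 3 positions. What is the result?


Input: "idahoh", rotate left by 3
First 3 characters: "ida"
Remaining characters: "hoh"
Concatenate remaining + first: "hoh" + "ida" = "hohida"

hohida


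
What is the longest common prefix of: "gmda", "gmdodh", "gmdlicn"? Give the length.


Words: gmda, gmdodh, gmdlicn
  Position 0: all 'g' => match
  Position 1: all 'm' => match
  Position 2: all 'd' => match
  Position 3: ('a', 'o', 'l') => mismatch, stop
LCP = "gmd" (length 3)

3


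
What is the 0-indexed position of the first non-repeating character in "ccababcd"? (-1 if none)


Input: ccababcd
Character frequencies:
  'a': 2
  'b': 2
  'c': 3
  'd': 1
Scanning left to right for freq == 1:
  Position 0 ('c'): freq=3, skip
  Position 1 ('c'): freq=3, skip
  Position 2 ('a'): freq=2, skip
  Position 3 ('b'): freq=2, skip
  Position 4 ('a'): freq=2, skip
  Position 5 ('b'): freq=2, skip
  Position 6 ('c'): freq=3, skip
  Position 7 ('d'): unique! => answer = 7

7


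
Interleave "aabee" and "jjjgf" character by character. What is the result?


Interleaving "aabee" and "jjjgf":
  Position 0: 'a' from first, 'j' from second => "aj"
  Position 1: 'a' from first, 'j' from second => "aj"
  Position 2: 'b' from first, 'j' from second => "bj"
  Position 3: 'e' from first, 'g' from second => "eg"
  Position 4: 'e' from first, 'f' from second => "ef"
Result: ajajbjegef

ajajbjegef


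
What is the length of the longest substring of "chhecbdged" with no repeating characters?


Input: "chhecbdged"
Sliding window (track last position of each char):
  Position 0 ('c'): window [0,0] length 1 -- new best
  Position 1 ('h'): window [0,1] length 2 -- new best
  Position 2 ('h'): repeat (last at 1), move window start to 2
  Position 2 ('h'): window [2,2] length 1
  Position 3 ('e'): window [2,3] length 2
  Position 4 ('c'): window [2,4] length 3 -- new best
  Position 5 ('b'): window [2,5] length 4 -- new best
  Position 6 ('d'): window [2,6] length 5 -- new best
  Position 7 ('g'): window [2,7] length 6 -- new best
  Position 8 ('e'): repeat (last at 3), move window start to 4
  Position 8 ('e'): window [4,8] length 5
  Position 9 ('d'): repeat (last at 6), move window start to 7
  Position 9 ('d'): window [7,9] length 3
Longest substring with no repeats: "hecbdg" with length 6

6


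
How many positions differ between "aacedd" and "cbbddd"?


Comparing "aacedd" and "cbbddd" position by position:
  Position 0: 'a' vs 'c' => DIFFER
  Position 1: 'a' vs 'b' => DIFFER
  Position 2: 'c' vs 'b' => DIFFER
  Position 3: 'e' vs 'd' => DIFFER
  Position 4: 'd' vs 'd' => same
  Position 5: 'd' vs 'd' => same
Positions that differ: 4

4


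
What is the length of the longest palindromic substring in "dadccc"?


Input: "dadccc"
Checking substrings for palindromes:
  [0:3] "dad" (len 3) => palindrome
  [3:6] "ccc" (len 3) => palindrome
  [3:5] "cc" (len 2) => palindrome
  [4:6] "cc" (len 2) => palindrome
Longest palindromic substring: "dad" with length 3

3


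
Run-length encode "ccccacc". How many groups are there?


Input: ccccacc
Scanning for consecutive runs:
  Group 1: 'c' x 4 (positions 0-3)
  Group 2: 'a' x 1 (positions 4-4)
  Group 3: 'c' x 2 (positions 5-6)
Total groups: 3

3


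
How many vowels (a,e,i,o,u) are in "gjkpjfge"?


Input: gjkpjfge
Checking each character:
  'g' at position 0: consonant
  'j' at position 1: consonant
  'k' at position 2: consonant
  'p' at position 3: consonant
  'j' at position 4: consonant
  'f' at position 5: consonant
  'g' at position 6: consonant
  'e' at position 7: vowel (running total: 1)
Total vowels: 1

1


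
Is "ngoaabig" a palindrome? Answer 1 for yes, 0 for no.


Input: ngoaabig
Reversed: gibaaogn
  Compare pos 0 ('n') with pos 7 ('g'): MISMATCH
  Compare pos 1 ('g') with pos 6 ('i'): MISMATCH
  Compare pos 2 ('o') with pos 5 ('b'): MISMATCH
  Compare pos 3 ('a') with pos 4 ('a'): match
Result: not a palindrome

0


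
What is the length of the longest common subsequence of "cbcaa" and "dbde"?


LCS of "cbcaa" and "dbde"
DP table:
           d    b    d    e
      0    0    0    0    0
  c   0    0    0    0    0
  b   0    0    1    1    1
  c   0    0    1    1    1
  a   0    0    1    1    1
  a   0    0    1    1    1
LCS length = dp[5][4] = 1

1


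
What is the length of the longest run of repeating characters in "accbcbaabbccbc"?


Input: "accbcbaabbccbc"
Scanning for longest run:
  Position 1 ('c'): new char, reset run to 1
  Position 2 ('c'): continues run of 'c', length=2
  Position 3 ('b'): new char, reset run to 1
  Position 4 ('c'): new char, reset run to 1
  Position 5 ('b'): new char, reset run to 1
  Position 6 ('a'): new char, reset run to 1
  Position 7 ('a'): continues run of 'a', length=2
  Position 8 ('b'): new char, reset run to 1
  Position 9 ('b'): continues run of 'b', length=2
  Position 10 ('c'): new char, reset run to 1
  Position 11 ('c'): continues run of 'c', length=2
  Position 12 ('b'): new char, reset run to 1
  Position 13 ('c'): new char, reset run to 1
Longest run: 'c' with length 2

2


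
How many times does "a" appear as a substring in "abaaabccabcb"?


Searching for "a" in "abaaabccabcb"
Scanning each position:
  Position 0: "a" => MATCH
  Position 1: "b" => no
  Position 2: "a" => MATCH
  Position 3: "a" => MATCH
  Position 4: "a" => MATCH
  Position 5: "b" => no
  Position 6: "c" => no
  Position 7: "c" => no
  Position 8: "a" => MATCH
  Position 9: "b" => no
  Position 10: "c" => no
  Position 11: "b" => no
Total occurrences: 5

5


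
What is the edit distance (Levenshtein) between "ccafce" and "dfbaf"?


Computing edit distance: "ccafce" -> "dfbaf"
DP table:
           d    f    b    a    f
      0    1    2    3    4    5
  c   1    1    2    3    4    5
  c   2    2    2    3    4    5
  a   3    3    3    3    3    4
  f   4    4    3    4    4    3
  c   5    5    4    4    5    4
  e   6    6    5    5    5    5
Edit distance = dp[6][5] = 5

5


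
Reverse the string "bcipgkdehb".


Input: bcipgkdehb
Reading characters right to left:
  Position 9: 'b'
  Position 8: 'h'
  Position 7: 'e'
  Position 6: 'd'
  Position 5: 'k'
  Position 4: 'g'
  Position 3: 'p'
  Position 2: 'i'
  Position 1: 'c'
  Position 0: 'b'
Reversed: bhedkgpicb

bhedkgpicb


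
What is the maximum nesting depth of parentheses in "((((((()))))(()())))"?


Input: "((((((()))))(()())))"
Tracking depth:
  Position 0 '(': depth becomes 1
  Position 1 '(': depth becomes 2
  Position 2 '(': depth becomes 3
  Position 3 '(': depth becomes 4
  Position 4 '(': depth becomes 5
  Position 5 '(': depth becomes 6
  Position 6 '(': depth becomes 7
  Position 7 ')': depth becomes 6
  Position 8 ')': depth becomes 5
  Position 9 ')': depth becomes 4
  Position 10 ')': depth becomes 3
  Position 11 ')': depth becomes 2
  Position 12 '(': depth becomes 3
  Position 13 '(': depth becomes 4
  Position 14 ')': depth becomes 3
  Position 15 '(': depth becomes 4
  Position 16 ')': depth becomes 3
  Position 17 ')': depth becomes 2
  Position 18 ')': depth becomes 1
  Position 19 ')': depth becomes 0
Maximum depth reached: 7

7


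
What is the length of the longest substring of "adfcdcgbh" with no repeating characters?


Input: "adfcdcgbh"
Sliding window (track last position of each char):
  Position 0 ('a'): window [0,0] length 1 -- new best
  Position 1 ('d'): window [0,1] length 2 -- new best
  Position 2 ('f'): window [0,2] length 3 -- new best
  Position 3 ('c'): window [0,3] length 4 -- new best
  Position 4 ('d'): repeat (last at 1), move window start to 2
  Position 4 ('d'): window [2,4] length 3
  Position 5 ('c'): repeat (last at 3), move window start to 4
  Position 5 ('c'): window [4,5] length 2
  Position 6 ('g'): window [4,6] length 3
  Position 7 ('b'): window [4,7] length 4
  Position 8 ('h'): window [4,8] length 5 -- new best
Longest substring with no repeats: "dcgbh" with length 5

5


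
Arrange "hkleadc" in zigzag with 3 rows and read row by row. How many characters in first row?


Zigzag "hkleadc" into 3 rows:
Placing characters:
  'h' => row 0
  'k' => row 1
  'l' => row 2
  'e' => row 1
  'a' => row 0
  'd' => row 1
  'c' => row 2
Rows:
  Row 0: "ha"
  Row 1: "ked"
  Row 2: "lc"
First row length: 2

2


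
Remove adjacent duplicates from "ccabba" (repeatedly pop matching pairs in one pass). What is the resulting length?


Input: ccabba
Stack-based adjacent duplicate removal:
  Read 'c': push. Stack: c
  Read 'c': matches stack top 'c' => pop. Stack: (empty)
  Read 'a': push. Stack: a
  Read 'b': push. Stack: ab
  Read 'b': matches stack top 'b' => pop. Stack: a
  Read 'a': matches stack top 'a' => pop. Stack: (empty)
Final stack: "" (length 0)

0


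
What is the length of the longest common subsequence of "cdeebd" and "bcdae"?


LCS of "cdeebd" and "bcdae"
DP table:
           b    c    d    a    e
      0    0    0    0    0    0
  c   0    0    1    1    1    1
  d   0    0    1    2    2    2
  e   0    0    1    2    2    3
  e   0    0    1    2    2    3
  b   0    1    1    2    2    3
  d   0    1    1    2    2    3
LCS length = dp[6][5] = 3

3


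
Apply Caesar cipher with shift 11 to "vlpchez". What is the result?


Caesar cipher: shift "vlpchez" by 11
  'v' (pos 21) + 11 = pos 6 = 'g'
  'l' (pos 11) + 11 = pos 22 = 'w'
  'p' (pos 15) + 11 = pos 0 = 'a'
  'c' (pos 2) + 11 = pos 13 = 'n'
  'h' (pos 7) + 11 = pos 18 = 's'
  'e' (pos 4) + 11 = pos 15 = 'p'
  'z' (pos 25) + 11 = pos 10 = 'k'
Result: gwanspk

gwanspk


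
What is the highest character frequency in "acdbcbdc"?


Input: acdbcbdc
Character counts:
  'a': 1
  'b': 2
  'c': 3
  'd': 2
Maximum frequency: 3

3


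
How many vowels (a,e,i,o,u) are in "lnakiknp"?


Input: lnakiknp
Checking each character:
  'l' at position 0: consonant
  'n' at position 1: consonant
  'a' at position 2: vowel (running total: 1)
  'k' at position 3: consonant
  'i' at position 4: vowel (running total: 2)
  'k' at position 5: consonant
  'n' at position 6: consonant
  'p' at position 7: consonant
Total vowels: 2

2


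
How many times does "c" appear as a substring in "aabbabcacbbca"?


Searching for "c" in "aabbabcacbbca"
Scanning each position:
  Position 0: "a" => no
  Position 1: "a" => no
  Position 2: "b" => no
  Position 3: "b" => no
  Position 4: "a" => no
  Position 5: "b" => no
  Position 6: "c" => MATCH
  Position 7: "a" => no
  Position 8: "c" => MATCH
  Position 9: "b" => no
  Position 10: "b" => no
  Position 11: "c" => MATCH
  Position 12: "a" => no
Total occurrences: 3

3


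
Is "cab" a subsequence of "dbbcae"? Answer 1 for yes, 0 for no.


Check if "cab" is a subsequence of "dbbcae"
Greedy scan:
  Position 0 ('d'): no match needed
  Position 1 ('b'): no match needed
  Position 2 ('b'): no match needed
  Position 3 ('c'): matches sub[0] = 'c'
  Position 4 ('a'): matches sub[1] = 'a'
  Position 5 ('e'): no match needed
Only matched 2/3 characters => not a subsequence

0


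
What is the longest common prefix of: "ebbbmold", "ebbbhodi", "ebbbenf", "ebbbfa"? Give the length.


Words: ebbbmold, ebbbhodi, ebbbenf, ebbbfa
  Position 0: all 'e' => match
  Position 1: all 'b' => match
  Position 2: all 'b' => match
  Position 3: all 'b' => match
  Position 4: ('m', 'h', 'e', 'f') => mismatch, stop
LCP = "ebbb" (length 4)

4


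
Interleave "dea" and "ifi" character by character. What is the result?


Interleaving "dea" and "ifi":
  Position 0: 'd' from first, 'i' from second => "di"
  Position 1: 'e' from first, 'f' from second => "ef"
  Position 2: 'a' from first, 'i' from second => "ai"
Result: diefai

diefai


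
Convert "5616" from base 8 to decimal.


Input: "5616" in base 8
Positional expansion:
  Digit '5' (value 5) x 8^3 = 2560
  Digit '6' (value 6) x 8^2 = 384
  Digit '1' (value 1) x 8^1 = 8
  Digit '6' (value 6) x 8^0 = 6
Sum = 2958

2958


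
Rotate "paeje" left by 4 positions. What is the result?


Input: "paeje", rotate left by 4
First 4 characters: "paej"
Remaining characters: "e"
Concatenate remaining + first: "e" + "paej" = "epaej"

epaej


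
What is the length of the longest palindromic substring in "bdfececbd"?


Input: "bdfececbd"
Checking substrings for palindromes:
  [3:6] "ece" (len 3) => palindrome
  [4:7] "cec" (len 3) => palindrome
Longest palindromic substring: "ece" with length 3

3


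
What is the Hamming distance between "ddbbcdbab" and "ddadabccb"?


Comparing "ddbbcdbab" and "ddadabccb" position by position:
  Position 0: 'd' vs 'd' => same
  Position 1: 'd' vs 'd' => same
  Position 2: 'b' vs 'a' => differ
  Position 3: 'b' vs 'd' => differ
  Position 4: 'c' vs 'a' => differ
  Position 5: 'd' vs 'b' => differ
  Position 6: 'b' vs 'c' => differ
  Position 7: 'a' vs 'c' => differ
  Position 8: 'b' vs 'b' => same
Total differences (Hamming distance): 6

6


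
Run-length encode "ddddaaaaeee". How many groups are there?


Input: ddddaaaaeee
Scanning for consecutive runs:
  Group 1: 'd' x 4 (positions 0-3)
  Group 2: 'a' x 4 (positions 4-7)
  Group 3: 'e' x 3 (positions 8-10)
Total groups: 3

3


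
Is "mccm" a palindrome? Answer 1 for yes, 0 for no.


Input: mccm
Reversed: mccm
  Compare pos 0 ('m') with pos 3 ('m'): match
  Compare pos 1 ('c') with pos 2 ('c'): match
Result: palindrome

1


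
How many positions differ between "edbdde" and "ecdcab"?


Comparing "edbdde" and "ecdcab" position by position:
  Position 0: 'e' vs 'e' => same
  Position 1: 'd' vs 'c' => DIFFER
  Position 2: 'b' vs 'd' => DIFFER
  Position 3: 'd' vs 'c' => DIFFER
  Position 4: 'd' vs 'a' => DIFFER
  Position 5: 'e' vs 'b' => DIFFER
Positions that differ: 5

5


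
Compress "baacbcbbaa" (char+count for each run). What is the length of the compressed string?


Input: baacbcbbaa
Runs:
  'b' x 1 => "b1"
  'a' x 2 => "a2"
  'c' x 1 => "c1"
  'b' x 1 => "b1"
  'c' x 1 => "c1"
  'b' x 2 => "b2"
  'a' x 2 => "a2"
Compressed: "b1a2c1b1c1b2a2"
Compressed length: 14

14


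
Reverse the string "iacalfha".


Input: iacalfha
Reading characters right to left:
  Position 7: 'a'
  Position 6: 'h'
  Position 5: 'f'
  Position 4: 'l'
  Position 3: 'a'
  Position 2: 'c'
  Position 1: 'a'
  Position 0: 'i'
Reversed: ahflacai

ahflacai


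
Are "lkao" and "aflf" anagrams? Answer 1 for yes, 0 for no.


Strings: "lkao", "aflf"
Sorted first:  aklo
Sorted second: affl
Differ at position 1: 'k' vs 'f' => not anagrams

0


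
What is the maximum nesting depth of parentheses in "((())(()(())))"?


Input: "((())(()(())))"
Tracking depth:
  Position 0 '(': depth becomes 1
  Position 1 '(': depth becomes 2
  Position 2 '(': depth becomes 3
  Position 3 ')': depth becomes 2
  Position 4 ')': depth becomes 1
  Position 5 '(': depth becomes 2
  Position 6 '(': depth becomes 3
  Position 7 ')': depth becomes 2
  Position 8 '(': depth becomes 3
  Position 9 '(': depth becomes 4
  Position 10 ')': depth becomes 3
  Position 11 ')': depth becomes 2
  Position 12 ')': depth becomes 1
  Position 13 ')': depth becomes 0
Maximum depth reached: 4

4


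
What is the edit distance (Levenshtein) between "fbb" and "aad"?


Computing edit distance: "fbb" -> "aad"
DP table:
           a    a    d
      0    1    2    3
  f   1    1    2    3
  b   2    2    2    3
  b   3    3    3    3
Edit distance = dp[3][3] = 3

3


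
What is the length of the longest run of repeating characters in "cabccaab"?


Input: "cabccaab"
Scanning for longest run:
  Position 1 ('a'): new char, reset run to 1
  Position 2 ('b'): new char, reset run to 1
  Position 3 ('c'): new char, reset run to 1
  Position 4 ('c'): continues run of 'c', length=2
  Position 5 ('a'): new char, reset run to 1
  Position 6 ('a'): continues run of 'a', length=2
  Position 7 ('b'): new char, reset run to 1
Longest run: 'c' with length 2

2


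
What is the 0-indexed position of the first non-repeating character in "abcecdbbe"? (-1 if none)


Input: abcecdbbe
Character frequencies:
  'a': 1
  'b': 3
  'c': 2
  'd': 1
  'e': 2
Scanning left to right for freq == 1:
  Position 0 ('a'): unique! => answer = 0

0


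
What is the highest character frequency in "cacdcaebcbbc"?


Input: cacdcaebcbbc
Character counts:
  'a': 2
  'b': 3
  'c': 5
  'd': 1
  'e': 1
Maximum frequency: 5

5


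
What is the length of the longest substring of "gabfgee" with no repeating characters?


Input: "gabfgee"
Sliding window (track last position of each char):
  Position 0 ('g'): window [0,0] length 1 -- new best
  Position 1 ('a'): window [0,1] length 2 -- new best
  Position 2 ('b'): window [0,2] length 3 -- new best
  Position 3 ('f'): window [0,3] length 4 -- new best
  Position 4 ('g'): repeat (last at 0), move window start to 1
  Position 4 ('g'): window [1,4] length 4
  Position 5 ('e'): window [1,5] length 5 -- new best
  Position 6 ('e'): repeat (last at 5), move window start to 6
  Position 6 ('e'): window [6,6] length 1
Longest substring with no repeats: "abfge" with length 5

5


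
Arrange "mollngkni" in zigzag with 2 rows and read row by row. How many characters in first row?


Zigzag "mollngkni" into 2 rows:
Placing characters:
  'm' => row 0
  'o' => row 1
  'l' => row 0
  'l' => row 1
  'n' => row 0
  'g' => row 1
  'k' => row 0
  'n' => row 1
  'i' => row 0
Rows:
  Row 0: "mlnki"
  Row 1: "olgn"
First row length: 5

5


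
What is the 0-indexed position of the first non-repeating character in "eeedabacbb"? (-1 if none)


Input: eeedabacbb
Character frequencies:
  'a': 2
  'b': 3
  'c': 1
  'd': 1
  'e': 3
Scanning left to right for freq == 1:
  Position 0 ('e'): freq=3, skip
  Position 1 ('e'): freq=3, skip
  Position 2 ('e'): freq=3, skip
  Position 3 ('d'): unique! => answer = 3

3


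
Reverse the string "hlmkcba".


Input: hlmkcba
Reading characters right to left:
  Position 6: 'a'
  Position 5: 'b'
  Position 4: 'c'
  Position 3: 'k'
  Position 2: 'm'
  Position 1: 'l'
  Position 0: 'h'
Reversed: abckmlh

abckmlh


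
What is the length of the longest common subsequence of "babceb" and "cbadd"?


LCS of "babceb" and "cbadd"
DP table:
           c    b    a    d    d
      0    0    0    0    0    0
  b   0    0    1    1    1    1
  a   0    0    1    2    2    2
  b   0    0    1    2    2    2
  c   0    1    1    2    2    2
  e   0    1    1    2    2    2
  b   0    1    2    2    2    2
LCS length = dp[6][5] = 2

2


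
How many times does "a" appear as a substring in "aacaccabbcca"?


Searching for "a" in "aacaccabbcca"
Scanning each position:
  Position 0: "a" => MATCH
  Position 1: "a" => MATCH
  Position 2: "c" => no
  Position 3: "a" => MATCH
  Position 4: "c" => no
  Position 5: "c" => no
  Position 6: "a" => MATCH
  Position 7: "b" => no
  Position 8: "b" => no
  Position 9: "c" => no
  Position 10: "c" => no
  Position 11: "a" => MATCH
Total occurrences: 5

5


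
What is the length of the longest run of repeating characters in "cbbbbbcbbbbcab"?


Input: "cbbbbbcbbbbcab"
Scanning for longest run:
  Position 1 ('b'): new char, reset run to 1
  Position 2 ('b'): continues run of 'b', length=2
  Position 3 ('b'): continues run of 'b', length=3
  Position 4 ('b'): continues run of 'b', length=4
  Position 5 ('b'): continues run of 'b', length=5
  Position 6 ('c'): new char, reset run to 1
  Position 7 ('b'): new char, reset run to 1
  Position 8 ('b'): continues run of 'b', length=2
  Position 9 ('b'): continues run of 'b', length=3
  Position 10 ('b'): continues run of 'b', length=4
  Position 11 ('c'): new char, reset run to 1
  Position 12 ('a'): new char, reset run to 1
  Position 13 ('b'): new char, reset run to 1
Longest run: 'b' with length 5

5


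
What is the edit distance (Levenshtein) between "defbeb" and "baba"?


Computing edit distance: "defbeb" -> "baba"
DP table:
           b    a    b    a
      0    1    2    3    4
  d   1    1    2    3    4
  e   2    2    2    3    4
  f   3    3    3    3    4
  b   4    3    4    3    4
  e   5    4    4    4    4
  b   6    5    5    4    5
Edit distance = dp[6][4] = 5

5


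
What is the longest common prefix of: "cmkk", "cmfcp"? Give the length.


Words: cmkk, cmfcp
  Position 0: all 'c' => match
  Position 1: all 'm' => match
  Position 2: ('k', 'f') => mismatch, stop
LCP = "cm" (length 2)

2


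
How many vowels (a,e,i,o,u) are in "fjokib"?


Input: fjokib
Checking each character:
  'f' at position 0: consonant
  'j' at position 1: consonant
  'o' at position 2: vowel (running total: 1)
  'k' at position 3: consonant
  'i' at position 4: vowel (running total: 2)
  'b' at position 5: consonant
Total vowels: 2

2


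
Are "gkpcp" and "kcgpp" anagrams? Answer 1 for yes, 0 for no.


Strings: "gkpcp", "kcgpp"
Sorted first:  cgkpp
Sorted second: cgkpp
Sorted forms match => anagrams

1


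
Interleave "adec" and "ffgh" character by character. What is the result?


Interleaving "adec" and "ffgh":
  Position 0: 'a' from first, 'f' from second => "af"
  Position 1: 'd' from first, 'f' from second => "df"
  Position 2: 'e' from first, 'g' from second => "eg"
  Position 3: 'c' from first, 'h' from second => "ch"
Result: afdfegch

afdfegch


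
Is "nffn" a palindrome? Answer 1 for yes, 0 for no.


Input: nffn
Reversed: nffn
  Compare pos 0 ('n') with pos 3 ('n'): match
  Compare pos 1 ('f') with pos 2 ('f'): match
Result: palindrome

1


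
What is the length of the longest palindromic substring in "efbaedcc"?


Input: "efbaedcc"
Checking substrings for palindromes:
  [6:8] "cc" (len 2) => palindrome
Longest palindromic substring: "cc" with length 2

2


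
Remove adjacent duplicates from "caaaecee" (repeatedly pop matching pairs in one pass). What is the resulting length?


Input: caaaecee
Stack-based adjacent duplicate removal:
  Read 'c': push. Stack: c
  Read 'a': push. Stack: ca
  Read 'a': matches stack top 'a' => pop. Stack: c
  Read 'a': push. Stack: ca
  Read 'e': push. Stack: cae
  Read 'c': push. Stack: caec
  Read 'e': push. Stack: caece
  Read 'e': matches stack top 'e' => pop. Stack: caec
Final stack: "caec" (length 4)

4


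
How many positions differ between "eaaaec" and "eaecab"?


Comparing "eaaaec" and "eaecab" position by position:
  Position 0: 'e' vs 'e' => same
  Position 1: 'a' vs 'a' => same
  Position 2: 'a' vs 'e' => DIFFER
  Position 3: 'a' vs 'c' => DIFFER
  Position 4: 'e' vs 'a' => DIFFER
  Position 5: 'c' vs 'b' => DIFFER
Positions that differ: 4

4


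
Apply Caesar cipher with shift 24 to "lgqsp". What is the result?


Caesar cipher: shift "lgqsp" by 24
  'l' (pos 11) + 24 = pos 9 = 'j'
  'g' (pos 6) + 24 = pos 4 = 'e'
  'q' (pos 16) + 24 = pos 14 = 'o'
  's' (pos 18) + 24 = pos 16 = 'q'
  'p' (pos 15) + 24 = pos 13 = 'n'
Result: jeoqn

jeoqn


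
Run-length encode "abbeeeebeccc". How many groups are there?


Input: abbeeeebeccc
Scanning for consecutive runs:
  Group 1: 'a' x 1 (positions 0-0)
  Group 2: 'b' x 2 (positions 1-2)
  Group 3: 'e' x 4 (positions 3-6)
  Group 4: 'b' x 1 (positions 7-7)
  Group 5: 'e' x 1 (positions 8-8)
  Group 6: 'c' x 3 (positions 9-11)
Total groups: 6

6


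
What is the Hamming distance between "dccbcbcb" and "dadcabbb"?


Comparing "dccbcbcb" and "dadcabbb" position by position:
  Position 0: 'd' vs 'd' => same
  Position 1: 'c' vs 'a' => differ
  Position 2: 'c' vs 'd' => differ
  Position 3: 'b' vs 'c' => differ
  Position 4: 'c' vs 'a' => differ
  Position 5: 'b' vs 'b' => same
  Position 6: 'c' vs 'b' => differ
  Position 7: 'b' vs 'b' => same
Total differences (Hamming distance): 5

5


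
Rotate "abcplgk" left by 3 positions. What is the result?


Input: "abcplgk", rotate left by 3
First 3 characters: "abc"
Remaining characters: "plgk"
Concatenate remaining + first: "plgk" + "abc" = "plgkabc"

plgkabc


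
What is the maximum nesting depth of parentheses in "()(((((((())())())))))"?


Input: "()(((((((())())())))))"
Tracking depth:
  Position 0 '(': depth becomes 1
  Position 1 ')': depth becomes 0
  Position 2 '(': depth becomes 1
  Position 3 '(': depth becomes 2
  Position 4 '(': depth becomes 3
  Position 5 '(': depth becomes 4
  Position 6 '(': depth becomes 5
  Position 7 '(': depth becomes 6
  Position 8 '(': depth becomes 7
  Position 9 '(': depth becomes 8
  Position 10 ')': depth becomes 7
  Position 11 ')': depth becomes 6
  Position 12 '(': depth becomes 7
  Position 13 ')': depth becomes 6
  Position 14 ')': depth becomes 5
  Position 15 '(': depth becomes 6
  Position 16 ')': depth becomes 5
  Position 17 ')': depth becomes 4
  Position 18 ')': depth becomes 3
  Position 19 ')': depth becomes 2
  Position 20 ')': depth becomes 1
  Position 21 ')': depth becomes 0
Maximum depth reached: 8

8


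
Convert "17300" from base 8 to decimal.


Input: "17300" in base 8
Positional expansion:
  Digit '1' (value 1) x 8^4 = 4096
  Digit '7' (value 7) x 8^3 = 3584
  Digit '3' (value 3) x 8^2 = 192
  Digit '0' (value 0) x 8^1 = 0
  Digit '0' (value 0) x 8^0 = 0
Sum = 7872

7872


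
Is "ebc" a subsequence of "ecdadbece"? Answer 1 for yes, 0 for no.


Check if "ebc" is a subsequence of "ecdadbece"
Greedy scan:
  Position 0 ('e'): matches sub[0] = 'e'
  Position 1 ('c'): no match needed
  Position 2 ('d'): no match needed
  Position 3 ('a'): no match needed
  Position 4 ('d'): no match needed
  Position 5 ('b'): matches sub[1] = 'b'
  Position 6 ('e'): no match needed
  Position 7 ('c'): matches sub[2] = 'c'
  Position 8 ('e'): no match needed
All 3 characters matched => is a subsequence

1


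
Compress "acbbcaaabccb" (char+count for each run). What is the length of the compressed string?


Input: acbbcaaabccb
Runs:
  'a' x 1 => "a1"
  'c' x 1 => "c1"
  'b' x 2 => "b2"
  'c' x 1 => "c1"
  'a' x 3 => "a3"
  'b' x 1 => "b1"
  'c' x 2 => "c2"
  'b' x 1 => "b1"
Compressed: "a1c1b2c1a3b1c2b1"
Compressed length: 16

16


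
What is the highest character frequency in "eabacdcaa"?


Input: eabacdcaa
Character counts:
  'a': 4
  'b': 1
  'c': 2
  'd': 1
  'e': 1
Maximum frequency: 4

4


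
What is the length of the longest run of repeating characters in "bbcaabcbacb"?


Input: "bbcaabcbacb"
Scanning for longest run:
  Position 1 ('b'): continues run of 'b', length=2
  Position 2 ('c'): new char, reset run to 1
  Position 3 ('a'): new char, reset run to 1
  Position 4 ('a'): continues run of 'a', length=2
  Position 5 ('b'): new char, reset run to 1
  Position 6 ('c'): new char, reset run to 1
  Position 7 ('b'): new char, reset run to 1
  Position 8 ('a'): new char, reset run to 1
  Position 9 ('c'): new char, reset run to 1
  Position 10 ('b'): new char, reset run to 1
Longest run: 'b' with length 2

2


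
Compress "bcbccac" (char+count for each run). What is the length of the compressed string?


Input: bcbccac
Runs:
  'b' x 1 => "b1"
  'c' x 1 => "c1"
  'b' x 1 => "b1"
  'c' x 2 => "c2"
  'a' x 1 => "a1"
  'c' x 1 => "c1"
Compressed: "b1c1b1c2a1c1"
Compressed length: 12

12


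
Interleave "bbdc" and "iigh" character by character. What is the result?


Interleaving "bbdc" and "iigh":
  Position 0: 'b' from first, 'i' from second => "bi"
  Position 1: 'b' from first, 'i' from second => "bi"
  Position 2: 'd' from first, 'g' from second => "dg"
  Position 3: 'c' from first, 'h' from second => "ch"
Result: bibidgch

bibidgch


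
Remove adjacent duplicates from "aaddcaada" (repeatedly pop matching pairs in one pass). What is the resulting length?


Input: aaddcaada
Stack-based adjacent duplicate removal:
  Read 'a': push. Stack: a
  Read 'a': matches stack top 'a' => pop. Stack: (empty)
  Read 'd': push. Stack: d
  Read 'd': matches stack top 'd' => pop. Stack: (empty)
  Read 'c': push. Stack: c
  Read 'a': push. Stack: ca
  Read 'a': matches stack top 'a' => pop. Stack: c
  Read 'd': push. Stack: cd
  Read 'a': push. Stack: cda
Final stack: "cda" (length 3)

3


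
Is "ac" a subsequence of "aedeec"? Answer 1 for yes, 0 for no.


Check if "ac" is a subsequence of "aedeec"
Greedy scan:
  Position 0 ('a'): matches sub[0] = 'a'
  Position 1 ('e'): no match needed
  Position 2 ('d'): no match needed
  Position 3 ('e'): no match needed
  Position 4 ('e'): no match needed
  Position 5 ('c'): matches sub[1] = 'c'
All 2 characters matched => is a subsequence

1


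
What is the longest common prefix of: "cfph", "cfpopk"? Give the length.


Words: cfph, cfpopk
  Position 0: all 'c' => match
  Position 1: all 'f' => match
  Position 2: all 'p' => match
  Position 3: ('h', 'o') => mismatch, stop
LCP = "cfp" (length 3)

3


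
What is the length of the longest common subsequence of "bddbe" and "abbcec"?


LCS of "bddbe" and "abbcec"
DP table:
           a    b    b    c    e    c
      0    0    0    0    0    0    0
  b   0    0    1    1    1    1    1
  d   0    0    1    1    1    1    1
  d   0    0    1    1    1    1    1
  b   0    0    1    2    2    2    2
  e   0    0    1    2    2    3    3
LCS length = dp[5][6] = 3

3


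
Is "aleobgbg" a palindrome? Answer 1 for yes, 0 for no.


Input: aleobgbg
Reversed: gbgboela
  Compare pos 0 ('a') with pos 7 ('g'): MISMATCH
  Compare pos 1 ('l') with pos 6 ('b'): MISMATCH
  Compare pos 2 ('e') with pos 5 ('g'): MISMATCH
  Compare pos 3 ('o') with pos 4 ('b'): MISMATCH
Result: not a palindrome

0


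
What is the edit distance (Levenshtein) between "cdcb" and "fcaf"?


Computing edit distance: "cdcb" -> "fcaf"
DP table:
           f    c    a    f
      0    1    2    3    4
  c   1    1    1    2    3
  d   2    2    2    2    3
  c   3    3    2    3    3
  b   4    4    3    3    4
Edit distance = dp[4][4] = 4

4


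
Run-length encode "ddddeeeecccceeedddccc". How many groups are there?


Input: ddddeeeecccceeedddccc
Scanning for consecutive runs:
  Group 1: 'd' x 4 (positions 0-3)
  Group 2: 'e' x 4 (positions 4-7)
  Group 3: 'c' x 4 (positions 8-11)
  Group 4: 'e' x 3 (positions 12-14)
  Group 5: 'd' x 3 (positions 15-17)
  Group 6: 'c' x 3 (positions 18-20)
Total groups: 6

6


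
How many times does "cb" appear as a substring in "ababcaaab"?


Searching for "cb" in "ababcaaab"
Scanning each position:
  Position 0: "ab" => no
  Position 1: "ba" => no
  Position 2: "ab" => no
  Position 3: "bc" => no
  Position 4: "ca" => no
  Position 5: "aa" => no
  Position 6: "aa" => no
  Position 7: "ab" => no
Total occurrences: 0

0


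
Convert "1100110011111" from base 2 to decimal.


Input: "1100110011111" in base 2
Positional expansion:
  Digit '1' (value 1) x 2^12 = 4096
  Digit '1' (value 1) x 2^11 = 2048
  Digit '0' (value 0) x 2^10 = 0
  Digit '0' (value 0) x 2^9 = 0
  Digit '1' (value 1) x 2^8 = 256
  Digit '1' (value 1) x 2^7 = 128
  Digit '0' (value 0) x 2^6 = 0
  Digit '0' (value 0) x 2^5 = 0
  Digit '1' (value 1) x 2^4 = 16
  Digit '1' (value 1) x 2^3 = 8
  Digit '1' (value 1) x 2^2 = 4
  Digit '1' (value 1) x 2^1 = 2
  Digit '1' (value 1) x 2^0 = 1
Sum = 6559

6559


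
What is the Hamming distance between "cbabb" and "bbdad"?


Comparing "cbabb" and "bbdad" position by position:
  Position 0: 'c' vs 'b' => differ
  Position 1: 'b' vs 'b' => same
  Position 2: 'a' vs 'd' => differ
  Position 3: 'b' vs 'a' => differ
  Position 4: 'b' vs 'd' => differ
Total differences (Hamming distance): 4

4


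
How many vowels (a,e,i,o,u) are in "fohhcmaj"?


Input: fohhcmaj
Checking each character:
  'f' at position 0: consonant
  'o' at position 1: vowel (running total: 1)
  'h' at position 2: consonant
  'h' at position 3: consonant
  'c' at position 4: consonant
  'm' at position 5: consonant
  'a' at position 6: vowel (running total: 2)
  'j' at position 7: consonant
Total vowels: 2

2


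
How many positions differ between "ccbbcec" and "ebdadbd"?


Comparing "ccbbcec" and "ebdadbd" position by position:
  Position 0: 'c' vs 'e' => DIFFER
  Position 1: 'c' vs 'b' => DIFFER
  Position 2: 'b' vs 'd' => DIFFER
  Position 3: 'b' vs 'a' => DIFFER
  Position 4: 'c' vs 'd' => DIFFER
  Position 5: 'e' vs 'b' => DIFFER
  Position 6: 'c' vs 'd' => DIFFER
Positions that differ: 7

7


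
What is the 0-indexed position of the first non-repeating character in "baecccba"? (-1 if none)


Input: baecccba
Character frequencies:
  'a': 2
  'b': 2
  'c': 3
  'e': 1
Scanning left to right for freq == 1:
  Position 0 ('b'): freq=2, skip
  Position 1 ('a'): freq=2, skip
  Position 2 ('e'): unique! => answer = 2

2


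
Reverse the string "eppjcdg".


Input: eppjcdg
Reading characters right to left:
  Position 6: 'g'
  Position 5: 'd'
  Position 4: 'c'
  Position 3: 'j'
  Position 2: 'p'
  Position 1: 'p'
  Position 0: 'e'
Reversed: gdcjppe

gdcjppe


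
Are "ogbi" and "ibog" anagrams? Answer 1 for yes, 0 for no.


Strings: "ogbi", "ibog"
Sorted first:  bgio
Sorted second: bgio
Sorted forms match => anagrams

1


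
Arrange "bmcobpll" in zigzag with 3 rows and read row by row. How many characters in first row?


Zigzag "bmcobpll" into 3 rows:
Placing characters:
  'b' => row 0
  'm' => row 1
  'c' => row 2
  'o' => row 1
  'b' => row 0
  'p' => row 1
  'l' => row 2
  'l' => row 1
Rows:
  Row 0: "bb"
  Row 1: "mopl"
  Row 2: "cl"
First row length: 2

2


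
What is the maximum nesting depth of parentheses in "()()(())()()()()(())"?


Input: "()()(())()()()()(())"
Tracking depth:
  Position 0 '(': depth becomes 1
  Position 1 ')': depth becomes 0
  Position 2 '(': depth becomes 1
  Position 3 ')': depth becomes 0
  Position 4 '(': depth becomes 1
  Position 5 '(': depth becomes 2
  Position 6 ')': depth becomes 1
  Position 7 ')': depth becomes 0
  Position 8 '(': depth becomes 1
  Position 9 ')': depth becomes 0
  Position 10 '(': depth becomes 1
  Position 11 ')': depth becomes 0
  Position 12 '(': depth becomes 1
  Position 13 ')': depth becomes 0
  Position 14 '(': depth becomes 1
  Position 15 ')': depth becomes 0
  Position 16 '(': depth becomes 1
  Position 17 '(': depth becomes 2
  Position 18 ')': depth becomes 1
  Position 19 ')': depth becomes 0
Maximum depth reached: 2

2


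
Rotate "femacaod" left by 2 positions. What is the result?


Input: "femacaod", rotate left by 2
First 2 characters: "fe"
Remaining characters: "macaod"
Concatenate remaining + first: "macaod" + "fe" = "macaodfe"

macaodfe


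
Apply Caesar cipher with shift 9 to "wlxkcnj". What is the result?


Caesar cipher: shift "wlxkcnj" by 9
  'w' (pos 22) + 9 = pos 5 = 'f'
  'l' (pos 11) + 9 = pos 20 = 'u'
  'x' (pos 23) + 9 = pos 6 = 'g'
  'k' (pos 10) + 9 = pos 19 = 't'
  'c' (pos 2) + 9 = pos 11 = 'l'
  'n' (pos 13) + 9 = pos 22 = 'w'
  'j' (pos 9) + 9 = pos 18 = 's'
Result: fugtlws

fugtlws


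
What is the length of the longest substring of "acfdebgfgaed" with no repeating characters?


Input: "acfdebgfgaed"
Sliding window (track last position of each char):
  Position 0 ('a'): window [0,0] length 1 -- new best
  Position 1 ('c'): window [0,1] length 2 -- new best
  Position 2 ('f'): window [0,2] length 3 -- new best
  Position 3 ('d'): window [0,3] length 4 -- new best
  Position 4 ('e'): window [0,4] length 5 -- new best
  Position 5 ('b'): window [0,5] length 6 -- new best
  Position 6 ('g'): window [0,6] length 7 -- new best
  Position 7 ('f'): repeat (last at 2), move window start to 3
  Position 7 ('f'): window [3,7] length 5
  Position 8 ('g'): repeat (last at 6), move window start to 7
  Position 8 ('g'): window [7,8] length 2
  Position 9 ('a'): window [7,9] length 3
  Position 10 ('e'): window [7,10] length 4
  Position 11 ('d'): window [7,11] length 5
Longest substring with no repeats: "acfdebg" with length 7

7


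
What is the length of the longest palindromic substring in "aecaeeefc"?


Input: "aecaeeefc"
Checking substrings for palindromes:
  [4:7] "eee" (len 3) => palindrome
  [4:6] "ee" (len 2) => palindrome
  [5:7] "ee" (len 2) => palindrome
Longest palindromic substring: "eee" with length 3

3


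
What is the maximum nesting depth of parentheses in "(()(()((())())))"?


Input: "(()(()((())())))"
Tracking depth:
  Position 0 '(': depth becomes 1
  Position 1 '(': depth becomes 2
  Position 2 ')': depth becomes 1
  Position 3 '(': depth becomes 2
  Position 4 '(': depth becomes 3
  Position 5 ')': depth becomes 2
  Position 6 '(': depth becomes 3
  Position 7 '(': depth becomes 4
  Position 8 '(': depth becomes 5
  Position 9 ')': depth becomes 4
  Position 10 ')': depth becomes 3
  Position 11 '(': depth becomes 4
  Position 12 ')': depth becomes 3
  Position 13 ')': depth becomes 2
  Position 14 ')': depth becomes 1
  Position 15 ')': depth becomes 0
Maximum depth reached: 5

5


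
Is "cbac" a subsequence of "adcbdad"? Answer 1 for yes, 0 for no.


Check if "cbac" is a subsequence of "adcbdad"
Greedy scan:
  Position 0 ('a'): no match needed
  Position 1 ('d'): no match needed
  Position 2 ('c'): matches sub[0] = 'c'
  Position 3 ('b'): matches sub[1] = 'b'
  Position 4 ('d'): no match needed
  Position 5 ('a'): matches sub[2] = 'a'
  Position 6 ('d'): no match needed
Only matched 3/4 characters => not a subsequence

0
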